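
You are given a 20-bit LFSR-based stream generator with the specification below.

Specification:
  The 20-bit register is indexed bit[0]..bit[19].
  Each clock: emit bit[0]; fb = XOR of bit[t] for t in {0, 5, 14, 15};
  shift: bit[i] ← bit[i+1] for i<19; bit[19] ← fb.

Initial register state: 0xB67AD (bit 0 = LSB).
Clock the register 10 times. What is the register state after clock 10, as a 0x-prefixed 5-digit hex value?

0xC2ED9

reg_0 = 0xB67AD
clock 1: out=1, reg = 0xDB3D6
clock 2: out=0, reg = 0xED9EB
clock 3: out=1, reg = 0x76CF5
clock 4: out=1, reg = 0xBB67A
clock 5: out=0, reg = 0x5DB3D
clock 6: out=1, reg = 0x2ED9E
clock 7: out=0, reg = 0x176CF
clock 8: out=1, reg = 0x0BB67
clock 9: out=1, reg = 0x85DB3
clock 10: out=1, reg = 0xC2ED9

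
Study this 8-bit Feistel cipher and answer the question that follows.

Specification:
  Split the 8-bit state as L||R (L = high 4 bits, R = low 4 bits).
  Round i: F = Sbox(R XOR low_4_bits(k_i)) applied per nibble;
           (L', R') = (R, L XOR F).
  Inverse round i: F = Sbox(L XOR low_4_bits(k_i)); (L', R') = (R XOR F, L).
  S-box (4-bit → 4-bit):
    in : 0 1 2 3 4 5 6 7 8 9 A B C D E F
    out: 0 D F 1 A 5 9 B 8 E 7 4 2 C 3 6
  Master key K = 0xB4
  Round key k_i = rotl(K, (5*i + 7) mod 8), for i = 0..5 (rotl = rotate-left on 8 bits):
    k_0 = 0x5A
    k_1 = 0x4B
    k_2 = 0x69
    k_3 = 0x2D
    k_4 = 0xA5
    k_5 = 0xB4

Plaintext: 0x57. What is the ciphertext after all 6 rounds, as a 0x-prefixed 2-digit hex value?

s_0 = plaintext = 0x57
s_1 = Round(s_0, k_0) = 0x79
s_2 = Round(s_1, k_1) = 0x98
s_3 = Round(s_2, k_2) = 0x84
s_4 = Round(s_3, k_3) = 0x46
s_5 = Round(s_4, k_4) = 0x65
s_6 = Round(s_5, k_5) = 0x5B

0x5B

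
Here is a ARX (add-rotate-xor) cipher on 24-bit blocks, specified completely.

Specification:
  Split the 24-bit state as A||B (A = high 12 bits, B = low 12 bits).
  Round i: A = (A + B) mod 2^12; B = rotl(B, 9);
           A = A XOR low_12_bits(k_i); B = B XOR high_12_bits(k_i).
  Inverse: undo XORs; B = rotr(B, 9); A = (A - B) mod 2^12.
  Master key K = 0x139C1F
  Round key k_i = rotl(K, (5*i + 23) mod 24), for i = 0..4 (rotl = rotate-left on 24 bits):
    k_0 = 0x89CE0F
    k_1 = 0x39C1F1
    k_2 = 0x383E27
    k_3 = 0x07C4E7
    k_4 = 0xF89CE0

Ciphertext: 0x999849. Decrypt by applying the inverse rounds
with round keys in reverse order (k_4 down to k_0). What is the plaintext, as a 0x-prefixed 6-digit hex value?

0xA66BE5

s_0 = ciphertext = 0x999849
s_1 = InvRound(s_0, k_4) = 0x776E03
s_2 = InvRound(s_1, k_3) = 0xF923FF
s_3 = InvRound(s_2, k_2) = 0xDD53E0
s_4 = InvRound(s_3, k_1) = 0x8443E0
s_5 = InvRound(s_4, k_0) = 0xA66BE5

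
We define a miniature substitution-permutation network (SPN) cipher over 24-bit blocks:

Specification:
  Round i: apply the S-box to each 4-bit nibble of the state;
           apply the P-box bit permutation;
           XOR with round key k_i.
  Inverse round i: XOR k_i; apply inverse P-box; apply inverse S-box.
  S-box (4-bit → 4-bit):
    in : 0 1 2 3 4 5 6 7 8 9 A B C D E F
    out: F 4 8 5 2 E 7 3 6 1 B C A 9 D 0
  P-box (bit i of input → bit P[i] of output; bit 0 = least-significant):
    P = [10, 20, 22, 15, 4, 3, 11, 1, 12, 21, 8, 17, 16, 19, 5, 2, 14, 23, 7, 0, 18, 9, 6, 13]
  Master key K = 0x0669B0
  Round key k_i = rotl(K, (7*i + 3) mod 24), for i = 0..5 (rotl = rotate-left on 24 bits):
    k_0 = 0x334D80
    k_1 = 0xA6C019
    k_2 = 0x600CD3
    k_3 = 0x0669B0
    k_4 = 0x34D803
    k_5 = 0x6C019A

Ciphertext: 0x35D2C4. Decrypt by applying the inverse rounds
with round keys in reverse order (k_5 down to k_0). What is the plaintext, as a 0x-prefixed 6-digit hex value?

s_0 = ciphertext = 0x35D2C4
s_1 = InvRound(s_0, k_5) = 0x89A3A5
s_2 = InvRound(s_1, k_4) = 0xA606B4
s_3 = InvRound(s_2, k_3) = 0xC72819
s_4 = InvRound(s_3, k_2) = 0xE89CC9
s_5 = InvRound(s_4, k_1) = 0x334D33
s_6 = InvRound(s_5, k_0) = 0xFB1FDF

0xFB1FDF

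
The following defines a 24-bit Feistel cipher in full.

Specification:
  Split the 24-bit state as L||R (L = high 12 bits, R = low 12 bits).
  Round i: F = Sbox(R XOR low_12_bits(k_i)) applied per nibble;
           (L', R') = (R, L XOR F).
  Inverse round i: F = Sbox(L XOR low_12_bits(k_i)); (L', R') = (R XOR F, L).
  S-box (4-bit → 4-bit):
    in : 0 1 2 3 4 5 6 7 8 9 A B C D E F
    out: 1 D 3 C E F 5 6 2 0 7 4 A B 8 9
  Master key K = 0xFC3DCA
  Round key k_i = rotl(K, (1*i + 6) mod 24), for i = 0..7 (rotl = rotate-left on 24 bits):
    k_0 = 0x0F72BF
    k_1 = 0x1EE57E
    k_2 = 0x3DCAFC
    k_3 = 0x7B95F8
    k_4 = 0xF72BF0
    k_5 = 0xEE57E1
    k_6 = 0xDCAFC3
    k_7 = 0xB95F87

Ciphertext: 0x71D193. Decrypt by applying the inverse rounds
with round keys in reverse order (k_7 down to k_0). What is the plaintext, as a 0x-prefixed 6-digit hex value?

0x90B2D0

s_0 = ciphertext = 0x71D193
s_1 = InvRound(s_0, k_7) = 0x39471D
s_2 = InvRound(s_1, k_6) = 0xDEB394
s_3 = InvRound(s_2, k_5) = 0x483DEB
s_4 = InvRound(s_3, k_4) = 0x487483
s_5 = InvRound(s_4, k_3) = 0x9EA487
s_6 = InvRound(s_5, k_2) = 0x8529EA
s_7 = InvRound(s_6, k_1) = 0x2D0852
s_8 = InvRound(s_7, k_0) = 0x90B2D0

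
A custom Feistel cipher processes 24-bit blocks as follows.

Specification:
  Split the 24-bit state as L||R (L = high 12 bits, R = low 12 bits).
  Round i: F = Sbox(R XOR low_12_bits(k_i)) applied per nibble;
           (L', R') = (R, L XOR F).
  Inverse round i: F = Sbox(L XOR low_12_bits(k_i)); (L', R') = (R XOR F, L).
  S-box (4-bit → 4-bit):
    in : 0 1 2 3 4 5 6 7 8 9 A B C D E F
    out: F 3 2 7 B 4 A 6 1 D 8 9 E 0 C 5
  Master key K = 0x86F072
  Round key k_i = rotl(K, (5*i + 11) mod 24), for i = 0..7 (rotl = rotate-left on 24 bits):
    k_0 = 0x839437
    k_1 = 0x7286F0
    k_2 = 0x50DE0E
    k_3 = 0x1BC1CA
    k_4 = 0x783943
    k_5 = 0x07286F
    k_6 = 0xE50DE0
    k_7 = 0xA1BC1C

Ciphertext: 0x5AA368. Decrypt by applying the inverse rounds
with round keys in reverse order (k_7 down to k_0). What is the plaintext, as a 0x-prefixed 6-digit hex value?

0x0BCB9F

s_0 = ciphertext = 0x5AA368
s_1 = InvRound(s_0, k_7) = 0xEF25AA
s_2 = InvRound(s_1, k_6) = 0x298EF2
s_3 = InvRound(s_2, k_5) = 0x6A4298
s_4 = InvRound(s_3, k_4) = 0x75E6A4
s_5 = InvRound(s_4, k_3) = 0xC7F75E
s_6 = InvRound(s_5, k_2) = 0x53DC7F
s_7 = InvRound(s_6, k_1) = 0xB9F53D
s_8 = InvRound(s_7, k_0) = 0x0BCB9F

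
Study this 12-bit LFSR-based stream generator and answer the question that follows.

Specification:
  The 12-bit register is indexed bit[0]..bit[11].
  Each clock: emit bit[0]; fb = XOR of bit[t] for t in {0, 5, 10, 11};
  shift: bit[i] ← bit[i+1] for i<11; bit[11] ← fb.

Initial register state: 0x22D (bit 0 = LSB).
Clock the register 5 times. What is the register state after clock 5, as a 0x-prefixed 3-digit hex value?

reg_0 = 0x22D
clock 1: out=1, reg = 0x116
clock 2: out=0, reg = 0x08B
clock 3: out=1, reg = 0x845
clock 4: out=1, reg = 0x422
clock 5: out=0, reg = 0x211

0x211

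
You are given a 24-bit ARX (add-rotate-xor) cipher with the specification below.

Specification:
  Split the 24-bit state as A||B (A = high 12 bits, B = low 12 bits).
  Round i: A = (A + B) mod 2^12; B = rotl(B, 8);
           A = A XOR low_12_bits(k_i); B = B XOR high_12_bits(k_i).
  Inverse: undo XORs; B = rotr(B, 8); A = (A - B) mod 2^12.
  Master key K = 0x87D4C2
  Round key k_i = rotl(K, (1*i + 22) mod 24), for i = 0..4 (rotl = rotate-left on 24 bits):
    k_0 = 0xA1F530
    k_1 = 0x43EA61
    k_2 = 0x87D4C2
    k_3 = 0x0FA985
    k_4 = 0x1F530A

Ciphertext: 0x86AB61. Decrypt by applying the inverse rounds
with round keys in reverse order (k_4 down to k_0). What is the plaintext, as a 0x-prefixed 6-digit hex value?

s_0 = ciphertext = 0x86AB61
s_1 = InvRound(s_0, k_4) = 0x21694A
s_2 = InvRound(s_1, k_3) = 0x08AB09
s_3 = InvRound(s_2, k_2) = 0xD05743
s_4 = InvRound(s_3, k_1) = 0xF917D3
s_5 = InvRound(s_4, k_0) = 0xDD4CCD

0xDD4CCD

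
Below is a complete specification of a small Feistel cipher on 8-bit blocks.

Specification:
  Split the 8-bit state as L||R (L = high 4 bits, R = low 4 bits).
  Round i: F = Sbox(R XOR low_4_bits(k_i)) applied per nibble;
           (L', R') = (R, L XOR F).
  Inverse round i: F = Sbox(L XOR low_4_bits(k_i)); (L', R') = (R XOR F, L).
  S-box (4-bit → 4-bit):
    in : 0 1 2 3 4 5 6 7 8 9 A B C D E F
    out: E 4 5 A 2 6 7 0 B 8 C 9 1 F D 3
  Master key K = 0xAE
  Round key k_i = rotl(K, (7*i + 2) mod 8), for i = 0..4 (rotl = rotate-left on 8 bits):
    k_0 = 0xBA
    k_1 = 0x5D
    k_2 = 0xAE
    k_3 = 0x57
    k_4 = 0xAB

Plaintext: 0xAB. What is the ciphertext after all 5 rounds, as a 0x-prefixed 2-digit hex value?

s_0 = plaintext = 0xAB
s_1 = Round(s_0, k_0) = 0xBE
s_2 = Round(s_1, k_1) = 0xE1
s_3 = Round(s_2, k_2) = 0x1D
s_4 = Round(s_3, k_3) = 0xDD
s_5 = Round(s_4, k_4) = 0xDA

0xDA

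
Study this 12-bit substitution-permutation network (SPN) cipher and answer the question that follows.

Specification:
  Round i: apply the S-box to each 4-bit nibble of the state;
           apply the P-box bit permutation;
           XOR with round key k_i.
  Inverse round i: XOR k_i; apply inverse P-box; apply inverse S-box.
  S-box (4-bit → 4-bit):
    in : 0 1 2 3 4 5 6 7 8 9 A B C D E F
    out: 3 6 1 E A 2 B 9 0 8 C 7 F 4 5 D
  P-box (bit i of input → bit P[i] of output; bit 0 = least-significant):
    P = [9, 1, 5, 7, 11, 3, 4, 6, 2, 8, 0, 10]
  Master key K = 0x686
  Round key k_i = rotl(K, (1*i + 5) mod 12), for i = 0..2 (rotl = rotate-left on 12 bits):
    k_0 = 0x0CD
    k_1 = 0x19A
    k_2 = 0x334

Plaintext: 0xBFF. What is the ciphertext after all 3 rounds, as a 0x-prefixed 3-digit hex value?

s_0 = plaintext = 0xBFF
s_1 = Round(s_0, k_0) = 0xB38
s_2 = Round(s_1, k_1) = 0x0C7
s_3 = Round(s_2, k_2) = 0x8E8

0x8E8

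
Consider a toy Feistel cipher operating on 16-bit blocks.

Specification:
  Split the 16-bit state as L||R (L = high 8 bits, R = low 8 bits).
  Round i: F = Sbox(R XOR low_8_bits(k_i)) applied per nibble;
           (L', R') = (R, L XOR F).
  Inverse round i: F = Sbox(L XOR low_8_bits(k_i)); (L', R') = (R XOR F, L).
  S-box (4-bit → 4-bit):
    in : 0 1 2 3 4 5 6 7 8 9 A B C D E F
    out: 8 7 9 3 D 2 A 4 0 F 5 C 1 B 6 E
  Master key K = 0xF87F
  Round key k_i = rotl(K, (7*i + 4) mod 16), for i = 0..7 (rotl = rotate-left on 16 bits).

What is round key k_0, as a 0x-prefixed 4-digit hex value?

0x87FF

K = 0xF87F
k_0 = rotl(K, (7*0+4) mod 16) = rotl(K, 4) = 0x87FF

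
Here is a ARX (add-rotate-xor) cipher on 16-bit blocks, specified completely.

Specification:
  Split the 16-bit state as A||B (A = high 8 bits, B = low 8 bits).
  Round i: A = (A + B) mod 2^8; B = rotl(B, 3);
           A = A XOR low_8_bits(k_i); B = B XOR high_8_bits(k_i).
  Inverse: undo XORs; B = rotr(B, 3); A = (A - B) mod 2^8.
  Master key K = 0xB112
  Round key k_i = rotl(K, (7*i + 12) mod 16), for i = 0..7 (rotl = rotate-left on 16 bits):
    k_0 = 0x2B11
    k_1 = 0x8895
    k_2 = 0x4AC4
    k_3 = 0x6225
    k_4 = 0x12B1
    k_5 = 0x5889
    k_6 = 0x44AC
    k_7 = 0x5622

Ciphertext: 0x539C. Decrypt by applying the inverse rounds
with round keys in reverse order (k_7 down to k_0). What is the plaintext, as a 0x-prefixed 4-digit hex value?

0xB09E

s_0 = ciphertext = 0x539C
s_1 = InvRound(s_0, k_7) = 0x1859
s_2 = InvRound(s_1, k_6) = 0x11A3
s_3 = InvRound(s_2, k_5) = 0x197F
s_4 = InvRound(s_3, k_4) = 0xFBAD
s_5 = InvRound(s_4, k_3) = 0xE5F9
s_6 = InvRound(s_5, k_2) = 0xAB76
s_7 = InvRound(s_6, k_1) = 0x5FDF
s_8 = InvRound(s_7, k_0) = 0xB09E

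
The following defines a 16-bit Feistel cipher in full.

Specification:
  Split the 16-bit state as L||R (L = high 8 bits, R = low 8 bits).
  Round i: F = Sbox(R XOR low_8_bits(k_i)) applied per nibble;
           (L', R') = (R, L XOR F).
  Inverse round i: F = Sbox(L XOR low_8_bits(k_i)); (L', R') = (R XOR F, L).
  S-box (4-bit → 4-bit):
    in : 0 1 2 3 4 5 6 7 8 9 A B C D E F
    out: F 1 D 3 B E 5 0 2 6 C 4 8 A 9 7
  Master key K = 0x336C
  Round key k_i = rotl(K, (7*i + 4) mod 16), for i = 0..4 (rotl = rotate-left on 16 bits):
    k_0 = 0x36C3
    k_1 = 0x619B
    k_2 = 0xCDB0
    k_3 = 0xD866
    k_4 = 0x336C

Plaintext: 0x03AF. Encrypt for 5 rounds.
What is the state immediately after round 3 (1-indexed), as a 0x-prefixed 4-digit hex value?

0x2034

s_0 = plaintext = 0x03AF
s_1 = Round(s_0, k_0) = 0xAF5B
s_2 = Round(s_1, k_1) = 0x5B20
s_3 = Round(s_2, k_2) = 0x2034
s_4 = Round(s_3, k_3) = 0x34CD
s_5 = Round(s_4, k_4) = 0xCDF5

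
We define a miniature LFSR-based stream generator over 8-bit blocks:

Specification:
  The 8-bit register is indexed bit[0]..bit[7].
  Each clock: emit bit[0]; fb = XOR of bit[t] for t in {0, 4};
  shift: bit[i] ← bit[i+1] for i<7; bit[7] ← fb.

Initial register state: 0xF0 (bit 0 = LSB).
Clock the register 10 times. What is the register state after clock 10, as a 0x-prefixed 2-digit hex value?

0xC3

reg_0 = 0xF0
clock 1: out=0, reg = 0xF8
clock 2: out=0, reg = 0xFC
clock 3: out=0, reg = 0xFE
clock 4: out=0, reg = 0xFF
clock 5: out=1, reg = 0x7F
clock 6: out=1, reg = 0x3F
clock 7: out=1, reg = 0x1F
clock 8: out=1, reg = 0x0F
clock 9: out=1, reg = 0x87
clock 10: out=1, reg = 0xC3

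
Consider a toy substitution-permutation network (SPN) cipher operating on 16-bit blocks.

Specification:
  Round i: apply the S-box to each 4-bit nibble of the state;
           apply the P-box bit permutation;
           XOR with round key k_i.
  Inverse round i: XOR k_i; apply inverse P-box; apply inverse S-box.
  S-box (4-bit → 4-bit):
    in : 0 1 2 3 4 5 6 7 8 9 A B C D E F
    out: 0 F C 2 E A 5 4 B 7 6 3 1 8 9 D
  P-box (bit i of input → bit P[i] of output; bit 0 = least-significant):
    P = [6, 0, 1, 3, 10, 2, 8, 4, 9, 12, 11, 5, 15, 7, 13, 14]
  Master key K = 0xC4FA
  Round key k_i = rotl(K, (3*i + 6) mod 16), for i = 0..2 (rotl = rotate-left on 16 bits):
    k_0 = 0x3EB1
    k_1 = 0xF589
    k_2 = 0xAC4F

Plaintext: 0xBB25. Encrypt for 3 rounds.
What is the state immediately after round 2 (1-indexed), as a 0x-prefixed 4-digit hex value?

s_0 = plaintext = 0xBB25
s_1 = Round(s_0, k_0) = 0xAD28
s_2 = Round(s_1, k_1) = 0xD470
s_3 = Round(s_2, k_2) = 0xF56F

0xD470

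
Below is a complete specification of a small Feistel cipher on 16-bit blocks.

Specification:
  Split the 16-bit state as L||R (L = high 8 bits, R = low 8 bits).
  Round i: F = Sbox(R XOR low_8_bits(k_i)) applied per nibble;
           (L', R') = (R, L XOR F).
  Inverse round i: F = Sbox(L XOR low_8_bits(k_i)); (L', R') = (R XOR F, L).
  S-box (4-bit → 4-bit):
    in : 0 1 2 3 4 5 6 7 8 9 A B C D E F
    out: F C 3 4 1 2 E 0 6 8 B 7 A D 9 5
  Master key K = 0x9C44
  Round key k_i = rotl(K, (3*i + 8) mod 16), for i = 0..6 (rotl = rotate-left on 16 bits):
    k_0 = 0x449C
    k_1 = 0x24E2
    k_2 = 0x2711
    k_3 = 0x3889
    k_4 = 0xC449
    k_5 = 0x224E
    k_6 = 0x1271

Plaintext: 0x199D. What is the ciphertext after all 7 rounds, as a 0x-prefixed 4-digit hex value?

s_0 = plaintext = 0x199D
s_1 = Round(s_0, k_0) = 0x9DE5
s_2 = Round(s_1, k_1) = 0xE56D
s_3 = Round(s_2, k_2) = 0x6DEF
s_4 = Round(s_3, k_3) = 0xEF83
s_5 = Round(s_4, k_4) = 0x8344
s_6 = Round(s_5, k_5) = 0x4478
s_7 = Round(s_6, k_6) = 0x78BC

0x78BC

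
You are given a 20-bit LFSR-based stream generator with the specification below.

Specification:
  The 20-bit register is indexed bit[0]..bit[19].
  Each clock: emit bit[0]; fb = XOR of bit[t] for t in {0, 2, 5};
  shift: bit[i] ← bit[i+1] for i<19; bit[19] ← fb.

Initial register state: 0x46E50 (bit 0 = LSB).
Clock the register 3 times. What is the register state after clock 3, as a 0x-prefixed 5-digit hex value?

0xC8DCA

reg_0 = 0x46E50
clock 1: out=0, reg = 0x23728
clock 2: out=0, reg = 0x91B94
clock 3: out=0, reg = 0xC8DCA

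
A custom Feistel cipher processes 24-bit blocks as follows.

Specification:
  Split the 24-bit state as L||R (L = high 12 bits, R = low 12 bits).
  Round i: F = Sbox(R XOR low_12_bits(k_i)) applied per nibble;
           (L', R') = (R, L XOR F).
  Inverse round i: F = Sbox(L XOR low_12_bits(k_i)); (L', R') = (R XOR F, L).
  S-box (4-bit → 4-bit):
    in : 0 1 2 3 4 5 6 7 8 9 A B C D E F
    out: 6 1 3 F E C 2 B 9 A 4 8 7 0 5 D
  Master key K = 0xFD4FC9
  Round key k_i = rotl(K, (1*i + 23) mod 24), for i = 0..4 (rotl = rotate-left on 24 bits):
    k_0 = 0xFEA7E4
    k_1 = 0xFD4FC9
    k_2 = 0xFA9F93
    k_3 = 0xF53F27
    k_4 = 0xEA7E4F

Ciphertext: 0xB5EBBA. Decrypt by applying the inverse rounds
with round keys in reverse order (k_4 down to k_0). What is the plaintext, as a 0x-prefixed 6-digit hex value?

s_0 = ciphertext = 0xB5EBBA
s_1 = InvRound(s_0, k_4) = 0x7ABB5E
s_2 = InvRound(s_1, k_3) = 0x2C97AB
s_3 = InvRound(s_2, k_2) = 0x76F2C9
s_4 = InvRound(s_3, k_1) = 0xB8B76F
s_5 = InvRound(s_4, k_0) = 0x042B8B

0x042B8B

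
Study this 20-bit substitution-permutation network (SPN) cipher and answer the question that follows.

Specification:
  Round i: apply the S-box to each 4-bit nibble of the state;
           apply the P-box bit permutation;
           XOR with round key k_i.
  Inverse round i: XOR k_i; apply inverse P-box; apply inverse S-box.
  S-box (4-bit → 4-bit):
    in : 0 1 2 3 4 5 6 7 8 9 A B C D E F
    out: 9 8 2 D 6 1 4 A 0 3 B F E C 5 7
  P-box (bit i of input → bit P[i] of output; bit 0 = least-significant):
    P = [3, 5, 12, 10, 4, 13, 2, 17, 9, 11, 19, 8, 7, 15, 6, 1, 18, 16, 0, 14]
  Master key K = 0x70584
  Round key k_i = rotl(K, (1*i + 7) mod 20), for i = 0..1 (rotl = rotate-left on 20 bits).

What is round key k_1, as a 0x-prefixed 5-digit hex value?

K = 0x70584
k_0 = rotl(K, (1*0+7) mod 20) = rotl(K, 7) = 0x2C238
k_1 = rotl(K, (1*1+7) mod 20) = rotl(K, 8) = 0x58470

0x58470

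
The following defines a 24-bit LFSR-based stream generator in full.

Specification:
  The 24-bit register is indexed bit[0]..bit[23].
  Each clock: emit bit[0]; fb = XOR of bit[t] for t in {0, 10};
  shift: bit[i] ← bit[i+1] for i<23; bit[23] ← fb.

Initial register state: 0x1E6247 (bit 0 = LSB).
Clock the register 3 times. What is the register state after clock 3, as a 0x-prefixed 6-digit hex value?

0xE3CC48

reg_0 = 0x1E6247
clock 1: out=1, reg = 0x8F3123
clock 2: out=1, reg = 0xC79891
clock 3: out=1, reg = 0xE3CC48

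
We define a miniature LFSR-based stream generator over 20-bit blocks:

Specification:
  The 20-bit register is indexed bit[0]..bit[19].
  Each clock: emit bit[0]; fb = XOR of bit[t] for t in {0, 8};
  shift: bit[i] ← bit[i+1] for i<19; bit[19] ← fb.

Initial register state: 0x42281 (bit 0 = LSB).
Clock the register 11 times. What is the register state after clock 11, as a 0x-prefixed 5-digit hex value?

0xD4684

reg_0 = 0x42281
clock 1: out=1, reg = 0xA1140
clock 2: out=0, reg = 0xD08A0
clock 3: out=0, reg = 0x68450
clock 4: out=0, reg = 0x34228
clock 5: out=0, reg = 0x1A114
clock 6: out=0, reg = 0x8D08A
clock 7: out=0, reg = 0x46845
clock 8: out=1, reg = 0xA3422
clock 9: out=0, reg = 0x51A11
clock 10: out=1, reg = 0xA8D08
clock 11: out=0, reg = 0xD4684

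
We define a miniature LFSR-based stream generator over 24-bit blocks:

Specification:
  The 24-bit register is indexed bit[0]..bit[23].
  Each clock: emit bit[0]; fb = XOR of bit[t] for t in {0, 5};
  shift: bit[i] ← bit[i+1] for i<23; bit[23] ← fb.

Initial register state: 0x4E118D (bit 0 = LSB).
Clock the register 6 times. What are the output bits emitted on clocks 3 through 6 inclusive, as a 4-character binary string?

reg_0 = 0x4E118D
clock 1: out=1, reg = 0xA708C6
clock 2: out=0, reg = 0x538463
clock 3: out=1, reg = 0x29C231
clock 4: out=1, reg = 0x14E118
clock 5: out=0, reg = 0x0A708C
clock 6: out=0, reg = 0x053846

1100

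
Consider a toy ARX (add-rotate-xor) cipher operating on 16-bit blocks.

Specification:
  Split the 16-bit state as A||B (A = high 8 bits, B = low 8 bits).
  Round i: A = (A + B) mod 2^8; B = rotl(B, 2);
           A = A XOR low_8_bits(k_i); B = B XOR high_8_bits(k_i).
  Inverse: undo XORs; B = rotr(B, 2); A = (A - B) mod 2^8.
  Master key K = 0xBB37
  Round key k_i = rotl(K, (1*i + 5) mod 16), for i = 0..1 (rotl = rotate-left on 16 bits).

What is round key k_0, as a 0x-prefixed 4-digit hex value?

K = 0xBB37
k_0 = rotl(K, (1*0+5) mod 16) = rotl(K, 5) = 0x66F7

0x66F7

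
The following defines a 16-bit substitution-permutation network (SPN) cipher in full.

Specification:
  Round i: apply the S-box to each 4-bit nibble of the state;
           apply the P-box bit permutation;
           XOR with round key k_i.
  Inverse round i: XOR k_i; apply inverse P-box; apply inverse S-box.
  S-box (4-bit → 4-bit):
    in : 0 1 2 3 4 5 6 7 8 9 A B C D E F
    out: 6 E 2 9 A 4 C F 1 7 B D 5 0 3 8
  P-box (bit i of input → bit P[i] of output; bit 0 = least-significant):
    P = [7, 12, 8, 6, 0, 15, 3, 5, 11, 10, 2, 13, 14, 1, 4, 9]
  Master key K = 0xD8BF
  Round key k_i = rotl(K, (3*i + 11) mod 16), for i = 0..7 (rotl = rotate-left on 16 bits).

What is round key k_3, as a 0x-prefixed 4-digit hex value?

K = 0xD8BF
k_0 = rotl(K, (3*0+11) mod 16) = rotl(K, 11) = 0xFEC5
k_1 = rotl(K, (3*1+11) mod 16) = rotl(K, 14) = 0xF62F
k_2 = rotl(K, (3*2+11) mod 16) = rotl(K, 1) = 0xB17F
k_3 = rotl(K, (3*3+11) mod 16) = rotl(K, 4) = 0x8BFD

0x8BFD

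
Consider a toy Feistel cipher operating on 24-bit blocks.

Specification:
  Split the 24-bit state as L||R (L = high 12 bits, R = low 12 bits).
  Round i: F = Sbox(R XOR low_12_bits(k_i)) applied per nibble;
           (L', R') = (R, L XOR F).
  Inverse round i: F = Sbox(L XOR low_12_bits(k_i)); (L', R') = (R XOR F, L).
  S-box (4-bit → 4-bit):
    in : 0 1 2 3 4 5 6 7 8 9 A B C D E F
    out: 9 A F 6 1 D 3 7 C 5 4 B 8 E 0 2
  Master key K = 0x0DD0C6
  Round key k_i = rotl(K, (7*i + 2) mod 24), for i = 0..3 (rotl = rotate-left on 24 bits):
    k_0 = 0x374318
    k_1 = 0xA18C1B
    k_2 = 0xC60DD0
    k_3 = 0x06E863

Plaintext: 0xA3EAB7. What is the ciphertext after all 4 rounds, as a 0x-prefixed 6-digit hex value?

0x5A5203

s_0 = plaintext = 0xA3EAB7
s_1 = Round(s_0, k_0) = 0xAB7F7C
s_2 = Round(s_1, k_1) = 0xF7CC80
s_3 = Round(s_2, k_2) = 0xC805A5
s_4 = Round(s_3, k_3) = 0x5A5203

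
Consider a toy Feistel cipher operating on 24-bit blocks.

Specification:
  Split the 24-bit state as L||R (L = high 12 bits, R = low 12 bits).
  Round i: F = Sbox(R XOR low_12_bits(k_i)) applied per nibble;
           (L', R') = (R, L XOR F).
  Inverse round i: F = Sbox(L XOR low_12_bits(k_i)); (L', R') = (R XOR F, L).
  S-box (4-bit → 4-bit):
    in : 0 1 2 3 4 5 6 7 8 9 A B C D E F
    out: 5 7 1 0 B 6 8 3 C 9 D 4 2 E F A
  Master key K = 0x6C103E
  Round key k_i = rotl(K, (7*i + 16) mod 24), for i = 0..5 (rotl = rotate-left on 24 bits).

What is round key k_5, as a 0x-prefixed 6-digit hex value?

0x6081F3

K = 0x6C103E
k_0 = rotl(K, (7*0+16) mod 24) = rotl(K, 16) = 0x3E6C10
k_1 = rotl(K, (7*1+16) mod 24) = rotl(K, 23) = 0x36081F
k_2 = rotl(K, (7*2+16) mod 24) = rotl(K, 6) = 0x040F9B
k_3 = rotl(K, (7*3+16) mod 24) = rotl(K, 13) = 0x07CD82
k_4 = rotl(K, (7*4+16) mod 24) = rotl(K, 20) = 0xE6C103
k_5 = rotl(K, (7*5+16) mod 24) = rotl(K, 3) = 0x6081F3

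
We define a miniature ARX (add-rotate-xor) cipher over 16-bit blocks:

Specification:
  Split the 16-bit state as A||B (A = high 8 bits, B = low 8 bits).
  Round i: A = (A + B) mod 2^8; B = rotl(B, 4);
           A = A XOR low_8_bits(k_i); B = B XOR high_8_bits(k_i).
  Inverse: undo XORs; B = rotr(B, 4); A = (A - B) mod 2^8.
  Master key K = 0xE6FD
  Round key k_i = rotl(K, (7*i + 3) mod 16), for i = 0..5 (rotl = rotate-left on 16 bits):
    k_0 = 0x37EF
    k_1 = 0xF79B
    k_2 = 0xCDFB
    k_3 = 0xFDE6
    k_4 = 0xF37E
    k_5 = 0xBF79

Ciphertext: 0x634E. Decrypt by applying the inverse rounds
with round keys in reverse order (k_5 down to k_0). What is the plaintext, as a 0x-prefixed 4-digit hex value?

s_0 = ciphertext = 0x634E
s_1 = InvRound(s_0, k_5) = 0xFB1F
s_2 = InvRound(s_1, k_4) = 0xB7CE
s_3 = InvRound(s_2, k_3) = 0x1E33
s_4 = InvRound(s_3, k_2) = 0xF6EF
s_5 = InvRound(s_4, k_1) = 0xEC81
s_6 = InvRound(s_5, k_0) = 0x986B

0x986B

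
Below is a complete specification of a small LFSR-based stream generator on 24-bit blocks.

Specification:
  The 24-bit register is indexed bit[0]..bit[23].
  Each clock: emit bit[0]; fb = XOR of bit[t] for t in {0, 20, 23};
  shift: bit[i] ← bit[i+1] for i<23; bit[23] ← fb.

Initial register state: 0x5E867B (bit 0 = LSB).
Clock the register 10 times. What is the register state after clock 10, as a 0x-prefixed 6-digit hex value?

reg_0 = 0x5E867B
clock 1: out=1, reg = 0x2F433D
clock 2: out=1, reg = 0x97A19E
clock 3: out=0, reg = 0x4BD0CF
clock 4: out=1, reg = 0xA5E867
clock 5: out=1, reg = 0x52F433
clock 6: out=1, reg = 0x297A19
clock 7: out=1, reg = 0x94BD0C
clock 8: out=0, reg = 0x4A5E86
clock 9: out=0, reg = 0x252F43
clock 10: out=1, reg = 0x9297A1

0x9297A1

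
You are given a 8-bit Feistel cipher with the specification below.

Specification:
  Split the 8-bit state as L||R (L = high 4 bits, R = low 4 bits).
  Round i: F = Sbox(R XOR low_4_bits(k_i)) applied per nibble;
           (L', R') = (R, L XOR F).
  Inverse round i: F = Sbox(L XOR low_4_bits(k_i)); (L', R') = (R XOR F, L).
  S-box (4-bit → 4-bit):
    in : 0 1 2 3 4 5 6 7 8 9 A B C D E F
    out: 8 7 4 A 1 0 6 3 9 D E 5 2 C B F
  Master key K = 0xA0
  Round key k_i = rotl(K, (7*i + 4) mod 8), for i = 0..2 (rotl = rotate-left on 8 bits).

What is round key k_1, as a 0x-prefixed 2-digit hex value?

0x05

K = 0xA0
k_0 = rotl(K, (7*0+4) mod 8) = rotl(K, 4) = 0x0A
k_1 = rotl(K, (7*1+4) mod 8) = rotl(K, 3) = 0x05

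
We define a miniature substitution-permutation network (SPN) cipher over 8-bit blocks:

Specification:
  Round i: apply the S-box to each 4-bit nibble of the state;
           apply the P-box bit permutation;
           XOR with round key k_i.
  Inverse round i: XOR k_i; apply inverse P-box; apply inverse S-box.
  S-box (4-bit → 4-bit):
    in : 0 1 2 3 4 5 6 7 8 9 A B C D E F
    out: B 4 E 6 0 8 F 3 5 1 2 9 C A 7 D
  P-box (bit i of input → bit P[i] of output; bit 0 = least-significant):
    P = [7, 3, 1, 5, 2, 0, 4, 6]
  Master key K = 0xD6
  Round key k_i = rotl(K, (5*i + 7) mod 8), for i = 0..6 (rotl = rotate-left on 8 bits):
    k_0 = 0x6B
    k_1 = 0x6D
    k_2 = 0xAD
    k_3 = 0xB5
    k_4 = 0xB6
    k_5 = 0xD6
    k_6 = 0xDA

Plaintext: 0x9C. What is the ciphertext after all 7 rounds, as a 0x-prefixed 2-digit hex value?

s_0 = plaintext = 0x9C
s_1 = Round(s_0, k_0) = 0x4D
s_2 = Round(s_1, k_1) = 0x45
s_3 = Round(s_2, k_2) = 0x8D
s_4 = Round(s_3, k_3) = 0x89
s_5 = Round(s_4, k_4) = 0x22
s_6 = Round(s_5, k_5) = 0xAD
s_7 = Round(s_6, k_6) = 0xF3

0xF3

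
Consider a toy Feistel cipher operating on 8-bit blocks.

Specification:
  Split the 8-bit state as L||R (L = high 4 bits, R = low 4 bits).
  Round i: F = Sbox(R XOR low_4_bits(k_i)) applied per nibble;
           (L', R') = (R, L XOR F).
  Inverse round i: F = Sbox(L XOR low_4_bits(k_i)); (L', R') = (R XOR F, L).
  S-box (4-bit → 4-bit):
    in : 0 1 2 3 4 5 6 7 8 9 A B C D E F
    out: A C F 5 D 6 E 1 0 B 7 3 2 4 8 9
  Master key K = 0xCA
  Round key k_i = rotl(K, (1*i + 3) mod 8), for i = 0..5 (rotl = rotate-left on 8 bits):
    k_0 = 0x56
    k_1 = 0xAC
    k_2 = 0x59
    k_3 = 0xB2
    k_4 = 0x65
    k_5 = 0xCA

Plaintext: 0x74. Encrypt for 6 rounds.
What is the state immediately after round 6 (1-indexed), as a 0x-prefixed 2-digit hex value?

0xCD

s_0 = plaintext = 0x74
s_1 = Round(s_0, k_0) = 0x48
s_2 = Round(s_1, k_1) = 0x89
s_3 = Round(s_2, k_2) = 0x92
s_4 = Round(s_3, k_3) = 0x23
s_5 = Round(s_4, k_4) = 0x3C
s_6 = Round(s_5, k_5) = 0xCD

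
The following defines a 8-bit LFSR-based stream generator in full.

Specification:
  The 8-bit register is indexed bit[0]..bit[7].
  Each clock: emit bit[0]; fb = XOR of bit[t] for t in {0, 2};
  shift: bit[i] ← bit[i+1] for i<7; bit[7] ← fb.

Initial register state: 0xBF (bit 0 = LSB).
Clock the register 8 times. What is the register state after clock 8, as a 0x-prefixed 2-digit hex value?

0x90

reg_0 = 0xBF
clock 1: out=1, reg = 0x5F
clock 2: out=1, reg = 0x2F
clock 3: out=1, reg = 0x17
clock 4: out=1, reg = 0x0B
clock 5: out=1, reg = 0x85
clock 6: out=1, reg = 0x42
clock 7: out=0, reg = 0x21
clock 8: out=1, reg = 0x90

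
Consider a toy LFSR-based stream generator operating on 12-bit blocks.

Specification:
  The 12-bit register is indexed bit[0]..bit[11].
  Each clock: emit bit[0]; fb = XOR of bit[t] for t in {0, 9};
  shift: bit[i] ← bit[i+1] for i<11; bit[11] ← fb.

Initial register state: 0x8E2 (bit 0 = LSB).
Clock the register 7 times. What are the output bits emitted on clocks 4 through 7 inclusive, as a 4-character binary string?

reg_0 = 0x8E2
clock 1: out=0, reg = 0x471
clock 2: out=1, reg = 0xA38
clock 3: out=0, reg = 0xD1C
clock 4: out=0, reg = 0x68E
clock 5: out=0, reg = 0xB47
clock 6: out=1, reg = 0x5A3
clock 7: out=1, reg = 0xAD1

0011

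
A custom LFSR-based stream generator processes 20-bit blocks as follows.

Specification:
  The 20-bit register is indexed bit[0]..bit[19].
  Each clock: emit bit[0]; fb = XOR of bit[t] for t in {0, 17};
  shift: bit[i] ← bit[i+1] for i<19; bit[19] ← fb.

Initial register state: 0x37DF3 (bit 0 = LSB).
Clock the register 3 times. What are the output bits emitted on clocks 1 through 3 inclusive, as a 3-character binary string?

110

reg_0 = 0x37DF3
clock 1: out=1, reg = 0x1BEF9
clock 2: out=1, reg = 0x8DF7C
clock 3: out=0, reg = 0x46FBE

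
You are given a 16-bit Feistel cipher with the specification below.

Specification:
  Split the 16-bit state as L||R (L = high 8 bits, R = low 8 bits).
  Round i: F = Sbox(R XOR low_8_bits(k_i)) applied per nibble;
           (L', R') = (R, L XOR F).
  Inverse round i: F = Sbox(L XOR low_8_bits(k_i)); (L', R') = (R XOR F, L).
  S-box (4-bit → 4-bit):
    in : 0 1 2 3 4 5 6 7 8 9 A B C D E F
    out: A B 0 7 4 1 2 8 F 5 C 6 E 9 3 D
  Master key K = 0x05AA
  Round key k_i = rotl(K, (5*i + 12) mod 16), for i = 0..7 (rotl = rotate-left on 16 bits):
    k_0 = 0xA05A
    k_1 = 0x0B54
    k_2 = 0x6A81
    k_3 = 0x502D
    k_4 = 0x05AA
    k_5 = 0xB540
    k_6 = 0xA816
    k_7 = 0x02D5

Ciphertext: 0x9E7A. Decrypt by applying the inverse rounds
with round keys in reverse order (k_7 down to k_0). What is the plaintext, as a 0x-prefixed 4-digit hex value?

0x156F

s_0 = ciphertext = 0x9E7A
s_1 = InvRound(s_0, k_7) = 0x3C9E
s_2 = InvRound(s_1, k_6) = 0x923C
s_3 = InvRound(s_2, k_5) = 0xAC92
s_4 = InvRound(s_3, k_4) = 0x30AC
s_5 = InvRound(s_4, k_3) = 0x1530
s_6 = InvRound(s_5, k_2) = 0x6415
s_7 = InvRound(s_6, k_1) = 0x6F64
s_8 = InvRound(s_7, k_0) = 0x156F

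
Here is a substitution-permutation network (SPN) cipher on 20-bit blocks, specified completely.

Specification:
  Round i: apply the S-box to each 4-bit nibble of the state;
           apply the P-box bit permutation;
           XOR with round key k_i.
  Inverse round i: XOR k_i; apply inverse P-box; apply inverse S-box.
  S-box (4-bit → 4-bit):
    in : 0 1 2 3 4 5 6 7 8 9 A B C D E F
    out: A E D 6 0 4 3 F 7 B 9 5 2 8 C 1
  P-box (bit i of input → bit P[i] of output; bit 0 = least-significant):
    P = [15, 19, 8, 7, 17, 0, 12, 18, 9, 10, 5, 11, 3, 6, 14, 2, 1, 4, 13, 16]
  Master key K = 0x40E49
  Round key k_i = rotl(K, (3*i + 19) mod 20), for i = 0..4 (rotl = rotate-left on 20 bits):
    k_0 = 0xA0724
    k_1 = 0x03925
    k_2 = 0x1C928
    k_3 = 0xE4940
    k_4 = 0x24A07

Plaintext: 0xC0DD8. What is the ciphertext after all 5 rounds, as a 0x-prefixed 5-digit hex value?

s_0 = plaintext = 0xC0DD8
s_1 = Round(s_0, k_0) = 0x68E70
s_2 = Round(s_1, k_1) = 0xE61DE
s_3 = Round(s_2, k_2) = 0x4E4C0
s_4 = Round(s_3, k_3) = 0x609C5
s_5 = Round(s_4, k_4) = 0x24550

0x24550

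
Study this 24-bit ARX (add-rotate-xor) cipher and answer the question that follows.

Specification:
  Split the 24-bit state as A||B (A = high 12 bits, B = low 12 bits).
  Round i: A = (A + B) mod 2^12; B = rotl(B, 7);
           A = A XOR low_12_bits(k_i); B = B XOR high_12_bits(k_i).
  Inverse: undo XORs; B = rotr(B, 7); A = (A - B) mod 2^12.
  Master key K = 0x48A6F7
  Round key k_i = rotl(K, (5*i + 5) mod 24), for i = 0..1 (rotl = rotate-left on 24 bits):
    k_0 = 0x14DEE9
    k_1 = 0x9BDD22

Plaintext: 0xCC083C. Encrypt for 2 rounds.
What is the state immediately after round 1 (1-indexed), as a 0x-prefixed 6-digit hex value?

0xA15F0C

s_0 = plaintext = 0xCC083C
s_1 = Round(s_0, k_0) = 0xA15F0C
s_2 = Round(s_1, k_1) = 0x403FC5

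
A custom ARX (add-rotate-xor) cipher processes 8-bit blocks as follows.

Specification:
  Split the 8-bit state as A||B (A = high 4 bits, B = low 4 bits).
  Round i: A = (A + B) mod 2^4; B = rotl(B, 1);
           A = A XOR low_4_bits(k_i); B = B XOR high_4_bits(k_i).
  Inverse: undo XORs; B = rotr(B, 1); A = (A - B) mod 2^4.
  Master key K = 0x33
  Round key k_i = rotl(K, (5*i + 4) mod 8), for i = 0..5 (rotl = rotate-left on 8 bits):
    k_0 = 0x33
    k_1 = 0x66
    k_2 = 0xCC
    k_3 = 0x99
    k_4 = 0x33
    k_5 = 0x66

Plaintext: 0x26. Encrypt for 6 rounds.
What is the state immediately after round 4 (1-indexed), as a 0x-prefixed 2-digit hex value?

0x16

s_0 = plaintext = 0x26
s_1 = Round(s_0, k_0) = 0xBF
s_2 = Round(s_1, k_1) = 0xC9
s_3 = Round(s_2, k_2) = 0x9F
s_4 = Round(s_3, k_3) = 0x16
s_5 = Round(s_4, k_4) = 0x4F
s_6 = Round(s_5, k_5) = 0x59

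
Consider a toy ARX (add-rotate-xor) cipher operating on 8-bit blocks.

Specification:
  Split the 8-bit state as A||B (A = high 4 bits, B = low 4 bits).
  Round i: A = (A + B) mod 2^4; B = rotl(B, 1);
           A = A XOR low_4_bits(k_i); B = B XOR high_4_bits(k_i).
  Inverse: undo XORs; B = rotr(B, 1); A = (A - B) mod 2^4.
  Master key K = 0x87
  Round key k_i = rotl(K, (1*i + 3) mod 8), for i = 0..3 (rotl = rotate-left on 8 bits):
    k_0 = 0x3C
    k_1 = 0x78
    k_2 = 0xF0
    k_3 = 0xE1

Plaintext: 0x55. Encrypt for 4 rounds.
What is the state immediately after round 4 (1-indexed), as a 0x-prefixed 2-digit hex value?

s_0 = plaintext = 0x55
s_1 = Round(s_0, k_0) = 0x69
s_2 = Round(s_1, k_1) = 0x74
s_3 = Round(s_2, k_2) = 0xB7
s_4 = Round(s_3, k_3) = 0x30

0x30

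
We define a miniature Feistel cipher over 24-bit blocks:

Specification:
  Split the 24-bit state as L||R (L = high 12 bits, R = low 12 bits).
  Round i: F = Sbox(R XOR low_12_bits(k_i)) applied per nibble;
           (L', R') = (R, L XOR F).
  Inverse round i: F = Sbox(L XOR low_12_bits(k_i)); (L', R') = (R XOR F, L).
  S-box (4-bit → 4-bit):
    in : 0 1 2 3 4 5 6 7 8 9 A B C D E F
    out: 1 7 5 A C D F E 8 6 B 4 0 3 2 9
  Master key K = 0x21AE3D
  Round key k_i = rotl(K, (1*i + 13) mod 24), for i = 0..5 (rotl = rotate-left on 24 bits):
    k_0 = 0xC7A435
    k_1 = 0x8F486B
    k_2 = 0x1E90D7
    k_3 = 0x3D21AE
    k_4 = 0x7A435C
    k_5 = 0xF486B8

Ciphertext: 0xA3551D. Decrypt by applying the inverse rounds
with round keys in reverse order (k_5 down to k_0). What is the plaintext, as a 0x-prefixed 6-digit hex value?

0x555DE5

s_0 = ciphertext = 0xA3551D
s_1 = InvRound(s_0, k_5) = 0x59EA35
s_2 = InvRound(s_1, k_4) = 0x53059E
s_3 = InvRound(s_2, k_3) = 0x9FC530
s_4 = InvRound(s_3, k_2) = 0x3649FC
s_5 = InvRound(s_4, k_1) = 0xDE5364
s_6 = InvRound(s_5, k_0) = 0x555DE5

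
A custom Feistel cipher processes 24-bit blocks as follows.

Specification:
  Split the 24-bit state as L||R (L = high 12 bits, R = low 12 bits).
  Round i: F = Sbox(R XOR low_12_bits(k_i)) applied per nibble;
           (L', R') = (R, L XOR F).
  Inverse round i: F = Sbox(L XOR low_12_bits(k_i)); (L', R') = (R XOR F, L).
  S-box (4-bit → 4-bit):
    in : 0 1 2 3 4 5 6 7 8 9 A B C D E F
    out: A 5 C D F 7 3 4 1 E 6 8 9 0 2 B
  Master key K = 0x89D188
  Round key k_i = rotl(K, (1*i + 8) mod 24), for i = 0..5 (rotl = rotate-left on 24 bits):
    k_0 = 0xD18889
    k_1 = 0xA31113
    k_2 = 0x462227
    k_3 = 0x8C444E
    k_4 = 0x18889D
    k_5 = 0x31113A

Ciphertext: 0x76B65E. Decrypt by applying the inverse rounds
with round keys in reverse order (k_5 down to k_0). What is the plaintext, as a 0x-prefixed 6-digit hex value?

0x7AB2D2

s_0 = ciphertext = 0x76B65E
s_1 = InvRound(s_0, k_5) = 0x52B76B
s_2 = InvRound(s_1, k_4) = 0x7E852B
s_3 = InvRound(s_2, k_3) = 0x8487E8
s_4 = InvRound(s_3, k_2) = 0x1D3848
s_5 = InvRound(s_4, k_1) = 0x2D21D3
s_6 = InvRound(s_5, k_0) = 0x7AB2D2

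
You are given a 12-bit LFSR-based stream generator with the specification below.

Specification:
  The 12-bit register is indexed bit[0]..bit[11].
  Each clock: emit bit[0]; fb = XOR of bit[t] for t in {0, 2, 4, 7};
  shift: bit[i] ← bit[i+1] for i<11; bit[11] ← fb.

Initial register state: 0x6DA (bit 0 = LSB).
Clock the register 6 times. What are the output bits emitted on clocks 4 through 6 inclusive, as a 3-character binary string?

110

reg_0 = 0x6DA
clock 1: out=0, reg = 0x36D
clock 2: out=1, reg = 0x1B6
clock 3: out=0, reg = 0x8DB
clock 4: out=1, reg = 0xC6D
clock 5: out=1, reg = 0x636
clock 6: out=0, reg = 0x31B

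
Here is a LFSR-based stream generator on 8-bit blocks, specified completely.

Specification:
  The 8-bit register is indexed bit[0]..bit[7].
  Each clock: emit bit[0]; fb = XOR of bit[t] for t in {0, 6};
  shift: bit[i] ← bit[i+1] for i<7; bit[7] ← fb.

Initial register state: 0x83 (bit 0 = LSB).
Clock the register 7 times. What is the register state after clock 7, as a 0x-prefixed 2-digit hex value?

0xAB

reg_0 = 0x83
clock 1: out=1, reg = 0xC1
clock 2: out=1, reg = 0x60
clock 3: out=0, reg = 0xB0
clock 4: out=0, reg = 0x58
clock 5: out=0, reg = 0xAC
clock 6: out=0, reg = 0x56
clock 7: out=0, reg = 0xAB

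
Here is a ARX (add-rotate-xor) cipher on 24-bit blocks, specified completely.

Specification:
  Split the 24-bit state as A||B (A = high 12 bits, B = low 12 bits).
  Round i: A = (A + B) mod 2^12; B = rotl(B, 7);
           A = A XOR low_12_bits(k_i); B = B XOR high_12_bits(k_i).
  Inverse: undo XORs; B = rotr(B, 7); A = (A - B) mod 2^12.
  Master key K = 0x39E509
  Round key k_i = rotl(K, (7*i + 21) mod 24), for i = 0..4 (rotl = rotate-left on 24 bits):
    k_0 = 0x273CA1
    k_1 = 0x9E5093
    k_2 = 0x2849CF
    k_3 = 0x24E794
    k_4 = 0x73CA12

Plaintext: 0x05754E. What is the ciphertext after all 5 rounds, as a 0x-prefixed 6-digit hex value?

0x3E9497

s_0 = plaintext = 0x05754E
s_1 = Round(s_0, k_0) = 0x904559
s_2 = Round(s_1, k_1) = 0xECE54F
s_3 = Round(s_2, k_2) = 0xDD252E
s_4 = Round(s_3, k_3) = 0x494567
s_5 = Round(s_4, k_4) = 0x3E9497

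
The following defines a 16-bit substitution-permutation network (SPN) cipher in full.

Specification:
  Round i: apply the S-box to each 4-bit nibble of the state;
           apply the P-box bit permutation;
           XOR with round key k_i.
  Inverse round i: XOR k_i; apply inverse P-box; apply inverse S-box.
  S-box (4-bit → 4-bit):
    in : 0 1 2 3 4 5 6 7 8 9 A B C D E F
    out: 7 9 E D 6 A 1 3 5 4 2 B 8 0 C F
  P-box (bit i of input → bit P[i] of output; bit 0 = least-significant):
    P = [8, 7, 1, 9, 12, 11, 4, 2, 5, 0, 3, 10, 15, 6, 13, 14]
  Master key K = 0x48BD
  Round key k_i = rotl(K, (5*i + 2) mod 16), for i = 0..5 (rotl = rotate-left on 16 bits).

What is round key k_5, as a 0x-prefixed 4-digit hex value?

K = 0x48BD
k_0 = rotl(K, (5*0+2) mod 16) = rotl(K, 2) = 0x22F5
k_1 = rotl(K, (5*1+2) mod 16) = rotl(K, 7) = 0x5EA4
k_2 = rotl(K, (5*2+2) mod 16) = rotl(K, 12) = 0xD48B
k_3 = rotl(K, (5*3+2) mod 16) = rotl(K, 1) = 0x917A
k_4 = rotl(K, (5*4+2) mod 16) = rotl(K, 6) = 0x2F52
k_5 = rotl(K, (5*5+2) mod 16) = rotl(K, 11) = 0xEA45

0xEA45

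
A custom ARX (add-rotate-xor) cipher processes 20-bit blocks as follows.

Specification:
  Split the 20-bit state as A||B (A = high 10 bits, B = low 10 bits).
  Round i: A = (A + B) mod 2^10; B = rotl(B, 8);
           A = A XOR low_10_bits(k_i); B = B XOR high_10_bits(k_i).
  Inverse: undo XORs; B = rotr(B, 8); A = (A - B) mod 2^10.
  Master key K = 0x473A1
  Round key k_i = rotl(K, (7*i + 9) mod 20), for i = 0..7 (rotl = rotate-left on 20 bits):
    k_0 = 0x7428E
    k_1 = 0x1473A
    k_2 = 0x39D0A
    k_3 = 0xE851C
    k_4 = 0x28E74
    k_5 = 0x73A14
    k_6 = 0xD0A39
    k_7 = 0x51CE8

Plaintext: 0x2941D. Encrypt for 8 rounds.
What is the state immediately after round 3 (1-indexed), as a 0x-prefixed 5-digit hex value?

s_0 = plaintext = 0x2941D
s_1 = Round(s_0, k_0) = 0x930D7
s_2 = Round(s_1, k_1) = 0x06764
s_3 = Round(s_2, k_2) = 0x9DC3E
s_4 = Round(s_3, k_3) = 0xEA5AE
s_5 = Round(s_4, k_4) = 0xC8EC8
s_6 = Round(s_5, k_5) = 0xFFD7C
s_7 = Round(s_6, k_6) = 0xD0B1D
s_8 = Round(s_7, k_7) = 0xADC80

0x9DC3E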